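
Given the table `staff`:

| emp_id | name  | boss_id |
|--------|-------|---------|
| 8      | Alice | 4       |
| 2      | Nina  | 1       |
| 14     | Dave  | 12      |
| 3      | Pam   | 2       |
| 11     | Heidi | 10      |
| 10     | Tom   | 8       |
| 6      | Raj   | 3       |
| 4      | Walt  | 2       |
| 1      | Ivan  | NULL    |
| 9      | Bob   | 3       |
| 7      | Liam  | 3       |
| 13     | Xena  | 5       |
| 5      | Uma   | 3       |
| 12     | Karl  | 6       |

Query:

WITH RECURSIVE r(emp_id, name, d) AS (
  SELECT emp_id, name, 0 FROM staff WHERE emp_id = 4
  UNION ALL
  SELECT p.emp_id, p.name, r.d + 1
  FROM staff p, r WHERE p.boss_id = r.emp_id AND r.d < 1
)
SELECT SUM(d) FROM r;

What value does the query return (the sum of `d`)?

1

Base: emp_id=4 (Walt) at d 0.
Iteration 1: rows with boss_id in {4} -> Alice (id 8, d 1).
Iteration 2: d < 1 fails for all current rows; recursion stops.
SUM(d) = 0 + 1 = 1.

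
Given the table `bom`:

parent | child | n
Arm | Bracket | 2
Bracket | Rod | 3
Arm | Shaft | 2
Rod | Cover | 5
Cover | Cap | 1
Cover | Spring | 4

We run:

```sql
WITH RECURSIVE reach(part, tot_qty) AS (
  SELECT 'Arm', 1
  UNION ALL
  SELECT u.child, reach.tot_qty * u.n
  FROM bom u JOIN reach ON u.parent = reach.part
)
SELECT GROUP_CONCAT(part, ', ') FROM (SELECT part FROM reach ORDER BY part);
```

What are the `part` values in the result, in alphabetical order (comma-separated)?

Base: (Arm, tot_qty=1).
Iteration 1: components of {Arm} -> Bracket = 1*2 = 2, Shaft = 1*2 = 2.
Iteration 2: components of {Bracket,Shaft} -> Rod = 2*3 = 6.
Iteration 3: components of {Rod} -> Cover = 6*5 = 30.
Iteration 4: components of {Cover} -> Cap = 30*1 = 30, Spring = 30*4 = 120.
Iteration 5: no further components; recursion stops.

Arm, Bracket, Cap, Cover, Rod, Shaft, Spring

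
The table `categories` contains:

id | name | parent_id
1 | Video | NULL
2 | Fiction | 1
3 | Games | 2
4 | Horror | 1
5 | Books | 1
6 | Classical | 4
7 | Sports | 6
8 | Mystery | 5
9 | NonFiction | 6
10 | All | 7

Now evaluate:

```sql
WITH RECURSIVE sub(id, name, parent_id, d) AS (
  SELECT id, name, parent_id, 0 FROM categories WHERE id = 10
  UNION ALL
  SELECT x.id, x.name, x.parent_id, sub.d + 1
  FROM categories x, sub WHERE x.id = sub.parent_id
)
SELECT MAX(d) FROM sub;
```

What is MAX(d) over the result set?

Base: id=10 (All), parent_id=7, d 0.
Iteration 1: join on id=7 -> Sports (id 7, parent_id=6, d 1).
Iteration 2: join on id=6 -> Classical (id 6, parent_id=4, d 2).
Iteration 3: join on id=4 -> Horror (id 4, parent_id=1, d 3).
Iteration 4: join on id=1 -> Video (id 1, parent_id=NULL, d 4).
Iteration 5: parent_id is NULL; no match; recursion stops.
d values: 0, 1, 2, 3, 4; the maximum is 4.

4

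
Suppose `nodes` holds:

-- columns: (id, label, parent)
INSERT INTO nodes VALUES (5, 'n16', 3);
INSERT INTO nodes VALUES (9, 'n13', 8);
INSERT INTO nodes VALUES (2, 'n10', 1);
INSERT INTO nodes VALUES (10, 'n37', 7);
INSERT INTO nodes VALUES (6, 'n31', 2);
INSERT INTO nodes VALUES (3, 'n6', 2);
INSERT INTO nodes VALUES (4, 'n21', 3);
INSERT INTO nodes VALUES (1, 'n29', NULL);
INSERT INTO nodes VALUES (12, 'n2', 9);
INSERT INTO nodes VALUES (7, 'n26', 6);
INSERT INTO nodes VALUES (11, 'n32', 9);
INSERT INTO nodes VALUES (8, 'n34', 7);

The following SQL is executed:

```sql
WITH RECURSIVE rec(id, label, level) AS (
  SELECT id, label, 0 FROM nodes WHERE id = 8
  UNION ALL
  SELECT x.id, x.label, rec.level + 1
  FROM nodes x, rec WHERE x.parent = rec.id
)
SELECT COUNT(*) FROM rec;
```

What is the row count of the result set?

Base: id=8 (n34) at level 0.
Iteration 1: rows with parent in {8} -> n13 (id 9, level 1).
Iteration 2: rows with parent in {9} -> n32 (id 11, level 2), n2 (id 12, level 2).
Iteration 3: no rows with parent in {11,12}; recursion stops.
Total rows emitted: 4.

4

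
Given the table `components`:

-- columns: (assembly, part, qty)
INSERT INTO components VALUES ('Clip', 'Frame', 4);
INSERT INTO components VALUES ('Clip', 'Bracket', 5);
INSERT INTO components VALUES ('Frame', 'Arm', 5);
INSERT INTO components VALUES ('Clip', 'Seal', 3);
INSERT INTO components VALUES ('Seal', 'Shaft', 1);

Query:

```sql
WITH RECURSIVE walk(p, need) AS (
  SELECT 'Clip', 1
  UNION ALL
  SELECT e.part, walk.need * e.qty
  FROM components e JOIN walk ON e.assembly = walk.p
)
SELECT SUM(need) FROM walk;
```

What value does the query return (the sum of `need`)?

Base: (Clip, need=1).
Iteration 1: components of {Clip} -> Bracket = 1*5 = 5, Frame = 1*4 = 4, Seal = 1*3 = 3.
Iteration 2: components of {Bracket,Frame,Seal} -> Arm = 4*5 = 20, Shaft = 3*1 = 3.
Iteration 3: no further components; recursion stops.
SUM(need) = 1 + 4 + 5 + 3 + 20 + 3 = 36.

36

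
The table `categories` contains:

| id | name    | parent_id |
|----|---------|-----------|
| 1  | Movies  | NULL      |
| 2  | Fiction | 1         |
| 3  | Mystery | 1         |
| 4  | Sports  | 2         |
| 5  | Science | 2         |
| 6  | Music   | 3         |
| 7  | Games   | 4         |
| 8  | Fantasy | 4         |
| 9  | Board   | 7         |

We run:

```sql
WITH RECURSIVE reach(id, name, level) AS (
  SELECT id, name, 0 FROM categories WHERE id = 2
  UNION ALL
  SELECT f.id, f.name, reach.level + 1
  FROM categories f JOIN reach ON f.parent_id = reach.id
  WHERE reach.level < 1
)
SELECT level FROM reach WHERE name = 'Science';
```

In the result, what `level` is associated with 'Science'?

Base: id=2 (Fiction) at level 0.
Iteration 1: rows with parent_id in {2} -> Sports (id 4, level 1), Science (id 5, level 1).
Iteration 2: level < 1 fails for all current rows; recursion stops.

1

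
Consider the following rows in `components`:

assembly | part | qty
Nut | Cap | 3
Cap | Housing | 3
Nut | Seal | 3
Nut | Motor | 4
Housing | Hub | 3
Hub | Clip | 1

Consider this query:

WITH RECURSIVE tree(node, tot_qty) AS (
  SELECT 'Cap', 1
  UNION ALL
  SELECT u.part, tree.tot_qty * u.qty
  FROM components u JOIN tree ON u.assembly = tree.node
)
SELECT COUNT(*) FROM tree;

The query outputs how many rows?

Base: (Cap, tot_qty=1).
Iteration 1: components of {Cap} -> Housing = 1*3 = 3.
Iteration 2: components of {Housing} -> Hub = 3*3 = 9.
Iteration 3: components of {Hub} -> Clip = 9*1 = 9.
Iteration 4: no further components; recursion stops.
Total rows emitted: 4.

4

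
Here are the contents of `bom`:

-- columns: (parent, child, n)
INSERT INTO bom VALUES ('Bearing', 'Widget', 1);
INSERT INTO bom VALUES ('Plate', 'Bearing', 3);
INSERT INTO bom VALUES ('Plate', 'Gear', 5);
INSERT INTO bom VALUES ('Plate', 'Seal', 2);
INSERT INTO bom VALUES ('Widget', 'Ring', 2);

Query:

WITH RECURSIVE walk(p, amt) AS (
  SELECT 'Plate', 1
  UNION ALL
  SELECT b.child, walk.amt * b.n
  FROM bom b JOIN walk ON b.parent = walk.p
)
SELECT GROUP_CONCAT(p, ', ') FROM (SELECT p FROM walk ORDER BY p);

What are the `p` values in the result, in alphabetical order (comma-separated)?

Base: (Plate, amt=1).
Iteration 1: components of {Plate} -> Bearing = 1*3 = 3, Gear = 1*5 = 5, Seal = 1*2 = 2.
Iteration 2: components of {Bearing,Gear,Seal} -> Widget = 3*1 = 3.
Iteration 3: components of {Widget} -> Ring = 3*2 = 6.
Iteration 4: no further components; recursion stops.

Bearing, Gear, Plate, Ring, Seal, Widget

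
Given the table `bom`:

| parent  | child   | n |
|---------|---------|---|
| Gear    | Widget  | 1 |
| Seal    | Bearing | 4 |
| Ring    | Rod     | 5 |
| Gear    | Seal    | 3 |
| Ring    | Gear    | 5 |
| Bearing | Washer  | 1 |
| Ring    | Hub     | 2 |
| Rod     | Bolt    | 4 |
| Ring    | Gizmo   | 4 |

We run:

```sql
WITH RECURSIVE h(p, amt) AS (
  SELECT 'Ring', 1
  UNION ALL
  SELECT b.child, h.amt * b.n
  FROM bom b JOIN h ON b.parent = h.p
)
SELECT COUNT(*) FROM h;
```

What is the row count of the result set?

10

Base: (Ring, amt=1).
Iteration 1: components of {Ring} -> Gear = 1*5 = 5, Gizmo = 1*4 = 4, Hub = 1*2 = 2, Rod = 1*5 = 5.
Iteration 2: components of {Gear,Gizmo,Hub,Rod} -> Bolt = 5*4 = 20, Seal = 5*3 = 15, Widget = 5*1 = 5.
Iteration 3: components of {Bolt,Seal,Widget} -> Bearing = 15*4 = 60.
Iteration 4: components of {Bearing} -> Washer = 60*1 = 60.
Iteration 5: no further components; recursion stops.
Total rows emitted: 10.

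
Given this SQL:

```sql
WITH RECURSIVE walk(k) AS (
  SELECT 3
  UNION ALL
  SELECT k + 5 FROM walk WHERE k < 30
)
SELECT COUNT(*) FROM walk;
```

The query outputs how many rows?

Base: k=3.
Iteration 1: 3 < 30 holds -> k = 3 + 5 = 8.
Iteration 2: 8 < 30 holds -> k = 8 + 5 = 13.
Iteration 3: 13 < 30 holds -> k = 13 + 5 = 18.
Iteration 4: 18 < 30 holds -> k = 18 + 5 = 23.
Iteration 5: 23 < 30 holds -> k = 23 + 5 = 28.
Iteration 6: 28 < 30 holds -> k = 28 + 5 = 33.
Iteration 7: 33 < 30 fails; recursion stops.
Total rows emitted: 7.

7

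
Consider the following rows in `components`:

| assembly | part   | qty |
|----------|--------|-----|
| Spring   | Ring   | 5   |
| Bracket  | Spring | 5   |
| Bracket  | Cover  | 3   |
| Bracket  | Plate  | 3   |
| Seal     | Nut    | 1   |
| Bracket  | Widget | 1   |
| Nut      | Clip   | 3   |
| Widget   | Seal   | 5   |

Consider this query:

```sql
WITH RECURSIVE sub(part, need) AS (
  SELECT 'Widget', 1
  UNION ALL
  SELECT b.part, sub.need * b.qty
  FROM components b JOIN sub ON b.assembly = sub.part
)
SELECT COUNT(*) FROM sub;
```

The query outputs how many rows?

4

Base: (Widget, need=1).
Iteration 1: components of {Widget} -> Seal = 1*5 = 5.
Iteration 2: components of {Seal} -> Nut = 5*1 = 5.
Iteration 3: components of {Nut} -> Clip = 5*3 = 15.
Iteration 4: no further components; recursion stops.
Total rows emitted: 4.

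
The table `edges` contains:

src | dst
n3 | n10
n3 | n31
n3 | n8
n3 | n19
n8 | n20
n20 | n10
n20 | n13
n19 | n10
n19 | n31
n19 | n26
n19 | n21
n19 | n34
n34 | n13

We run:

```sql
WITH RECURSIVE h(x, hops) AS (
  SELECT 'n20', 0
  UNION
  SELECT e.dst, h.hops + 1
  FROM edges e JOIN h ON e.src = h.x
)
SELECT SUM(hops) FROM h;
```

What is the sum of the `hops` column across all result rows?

2

Base: (n20, hops=0).
Iteration 1: edges from {n20} -> (n10, hops=1), (n13, hops=1).
Iteration 2: no outgoing edges from {n10,n13}; recursion stops.
SUM(hops) = 0 + 1 + 1 = 2.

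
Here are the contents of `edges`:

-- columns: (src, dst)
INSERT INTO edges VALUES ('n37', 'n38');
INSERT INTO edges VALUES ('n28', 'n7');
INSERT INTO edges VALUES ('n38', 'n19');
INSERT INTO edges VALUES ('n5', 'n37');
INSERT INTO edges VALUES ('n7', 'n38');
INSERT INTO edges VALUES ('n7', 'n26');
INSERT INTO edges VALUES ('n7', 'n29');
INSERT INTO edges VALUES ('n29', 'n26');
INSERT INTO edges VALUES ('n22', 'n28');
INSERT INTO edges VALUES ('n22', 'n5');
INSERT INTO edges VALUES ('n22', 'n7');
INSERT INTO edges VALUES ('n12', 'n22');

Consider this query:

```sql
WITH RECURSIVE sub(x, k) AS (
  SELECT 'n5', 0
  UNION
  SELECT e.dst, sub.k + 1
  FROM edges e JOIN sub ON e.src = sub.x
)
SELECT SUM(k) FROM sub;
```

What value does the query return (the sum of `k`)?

Base: (n5, k=0).
Iteration 1: edges from {n5} -> (n37, k=1).
Iteration 2: edges from {n37} -> (n38, k=2).
Iteration 3: edges from {n38} -> (n19, k=3).
Iteration 4: no outgoing edges from {n19}; recursion stops.
SUM(k) = 0 + 1 + 2 + 3 = 6.

6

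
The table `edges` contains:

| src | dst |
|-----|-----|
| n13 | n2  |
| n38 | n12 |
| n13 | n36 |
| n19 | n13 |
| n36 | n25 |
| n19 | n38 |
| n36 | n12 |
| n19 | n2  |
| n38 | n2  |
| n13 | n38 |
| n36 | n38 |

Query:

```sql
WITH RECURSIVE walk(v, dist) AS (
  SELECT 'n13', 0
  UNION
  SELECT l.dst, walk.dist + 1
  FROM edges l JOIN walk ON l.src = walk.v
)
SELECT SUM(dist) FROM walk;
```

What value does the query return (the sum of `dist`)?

Base: (n13, dist=0).
Iteration 1: edges from {n13} -> (n2, dist=1), (n36, dist=1), (n38, dist=1).
Iteration 2: edges from {n2,n36,n38} -> (n12, dist=2), (n2, dist=2), (n25, dist=2), (n38, dist=2). [UNION drops 1 duplicate row(s)]
Iteration 3: edges from {n12,n2,n25,n38} -> (n12, dist=3), (n2, dist=3).
Iteration 4: no outgoing edges from {n12,n2}; recursion stops.
SUM(dist) = 0 + 1 + 1 + 1 + 2 + 2 + 2 + 2 + 3 + 3 = 17.

17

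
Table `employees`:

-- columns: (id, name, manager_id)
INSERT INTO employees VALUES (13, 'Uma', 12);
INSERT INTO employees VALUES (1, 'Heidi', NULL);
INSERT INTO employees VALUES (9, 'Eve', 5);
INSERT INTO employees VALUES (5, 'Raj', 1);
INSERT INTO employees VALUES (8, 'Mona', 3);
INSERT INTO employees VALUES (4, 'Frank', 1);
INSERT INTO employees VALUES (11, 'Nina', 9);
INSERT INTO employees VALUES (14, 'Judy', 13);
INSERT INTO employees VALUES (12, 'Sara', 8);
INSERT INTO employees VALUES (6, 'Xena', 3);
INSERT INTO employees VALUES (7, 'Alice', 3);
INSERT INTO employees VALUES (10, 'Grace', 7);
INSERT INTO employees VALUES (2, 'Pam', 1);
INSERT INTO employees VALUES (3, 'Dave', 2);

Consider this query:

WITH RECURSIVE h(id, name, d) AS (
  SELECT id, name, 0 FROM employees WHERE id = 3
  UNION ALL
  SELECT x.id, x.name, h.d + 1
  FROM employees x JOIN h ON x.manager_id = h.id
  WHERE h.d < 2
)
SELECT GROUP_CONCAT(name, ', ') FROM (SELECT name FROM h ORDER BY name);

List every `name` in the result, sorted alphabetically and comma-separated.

Base: id=3 (Dave) at d 0.
Iteration 1: rows with manager_id in {3} -> Xena (id 6, d 1), Alice (id 7, d 1), Mona (id 8, d 1).
Iteration 2: rows with manager_id in {6,7,8} -> Grace (id 10, d 2), Sara (id 12, d 2).
Iteration 3: d < 2 fails for all current rows; recursion stops.

Alice, Dave, Grace, Mona, Sara, Xena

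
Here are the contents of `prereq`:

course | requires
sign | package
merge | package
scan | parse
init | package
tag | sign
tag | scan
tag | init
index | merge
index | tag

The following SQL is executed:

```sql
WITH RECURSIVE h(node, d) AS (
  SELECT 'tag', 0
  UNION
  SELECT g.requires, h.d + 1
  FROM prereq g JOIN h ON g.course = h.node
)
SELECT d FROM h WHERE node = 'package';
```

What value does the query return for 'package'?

Base: (tag, d=0).
Iteration 1: edges from {tag} -> (init, d=1), (scan, d=1), (sign, d=1).
Iteration 2: edges from {init,scan,sign} -> (package, d=2), (parse, d=2). [UNION drops 1 duplicate row(s)]
Iteration 3: no outgoing edges from {package,parse}; recursion stops.

2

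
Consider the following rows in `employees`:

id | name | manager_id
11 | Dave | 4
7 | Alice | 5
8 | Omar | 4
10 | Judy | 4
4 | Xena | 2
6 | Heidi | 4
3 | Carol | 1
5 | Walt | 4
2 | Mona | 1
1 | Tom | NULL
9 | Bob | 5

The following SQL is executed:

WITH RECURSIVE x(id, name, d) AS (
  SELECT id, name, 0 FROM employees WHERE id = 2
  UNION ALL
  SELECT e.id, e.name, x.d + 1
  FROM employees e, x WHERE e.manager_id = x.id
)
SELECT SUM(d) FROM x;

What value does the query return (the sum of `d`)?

Base: id=2 (Mona) at d 0.
Iteration 1: rows with manager_id in {2} -> Xena (id 4, d 1).
Iteration 2: rows with manager_id in {4} -> Walt (id 5, d 2), Heidi (id 6, d 2), Omar (id 8, d 2), Judy (id 10, d 2), Dave (id 11, d 2).
Iteration 3: rows with manager_id in {5,6,8,10,11} -> Alice (id 7, d 3), Bob (id 9, d 3).
Iteration 4: no rows with manager_id in {7,9}; recursion stops.
SUM(d) = 0 + 1 + 2 + 2 + 2 + 2 + 2 + 3 + 3 = 17.

17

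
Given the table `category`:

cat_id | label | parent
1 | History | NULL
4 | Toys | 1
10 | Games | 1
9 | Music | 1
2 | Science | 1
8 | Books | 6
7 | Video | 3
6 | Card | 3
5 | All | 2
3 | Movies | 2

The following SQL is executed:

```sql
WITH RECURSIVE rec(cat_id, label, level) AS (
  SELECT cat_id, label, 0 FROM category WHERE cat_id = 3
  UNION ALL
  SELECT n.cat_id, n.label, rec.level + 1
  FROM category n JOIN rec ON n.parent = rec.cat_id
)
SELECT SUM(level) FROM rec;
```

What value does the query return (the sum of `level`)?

Base: cat_id=3 (Movies) at level 0.
Iteration 1: rows with parent in {3} -> Card (id 6, level 1), Video (id 7, level 1).
Iteration 2: rows with parent in {6,7} -> Books (id 8, level 2).
Iteration 3: no rows with parent in {8}; recursion stops.
SUM(level) = 0 + 1 + 1 + 2 = 4.

4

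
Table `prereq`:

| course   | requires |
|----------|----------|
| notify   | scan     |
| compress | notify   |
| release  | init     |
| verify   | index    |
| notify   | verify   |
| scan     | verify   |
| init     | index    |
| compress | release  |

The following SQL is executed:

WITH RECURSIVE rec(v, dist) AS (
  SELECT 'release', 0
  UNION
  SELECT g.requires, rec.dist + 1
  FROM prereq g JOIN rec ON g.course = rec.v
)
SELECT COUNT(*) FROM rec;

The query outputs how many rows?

3

Base: (release, dist=0).
Iteration 1: edges from {release} -> (init, dist=1).
Iteration 2: edges from {init} -> (index, dist=2).
Iteration 3: no outgoing edges from {index}; recursion stops.
Total rows emitted: 3.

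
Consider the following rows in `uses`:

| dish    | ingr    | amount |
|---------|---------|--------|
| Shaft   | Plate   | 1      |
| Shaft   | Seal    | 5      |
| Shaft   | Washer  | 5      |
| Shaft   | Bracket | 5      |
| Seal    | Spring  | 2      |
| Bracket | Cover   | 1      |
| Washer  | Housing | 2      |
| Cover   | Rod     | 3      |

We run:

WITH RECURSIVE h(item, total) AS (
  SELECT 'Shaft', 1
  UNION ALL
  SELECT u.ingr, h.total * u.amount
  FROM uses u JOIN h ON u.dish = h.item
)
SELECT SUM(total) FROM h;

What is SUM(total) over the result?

Base: (Shaft, total=1).
Iteration 1: components of {Shaft} -> Bracket = 1*5 = 5, Plate = 1*1 = 1, Seal = 1*5 = 5, Washer = 1*5 = 5.
Iteration 2: components of {Bracket,Plate,Seal,Washer} -> Cover = 5*1 = 5, Housing = 5*2 = 10, Spring = 5*2 = 10.
Iteration 3: components of {Cover,Housing,Spring} -> Rod = 5*3 = 15.
Iteration 4: no further components; recursion stops.
SUM(total) = 1 + 1 + 5 + 5 + 5 + 10 + 10 + 5 + 15 = 57.

57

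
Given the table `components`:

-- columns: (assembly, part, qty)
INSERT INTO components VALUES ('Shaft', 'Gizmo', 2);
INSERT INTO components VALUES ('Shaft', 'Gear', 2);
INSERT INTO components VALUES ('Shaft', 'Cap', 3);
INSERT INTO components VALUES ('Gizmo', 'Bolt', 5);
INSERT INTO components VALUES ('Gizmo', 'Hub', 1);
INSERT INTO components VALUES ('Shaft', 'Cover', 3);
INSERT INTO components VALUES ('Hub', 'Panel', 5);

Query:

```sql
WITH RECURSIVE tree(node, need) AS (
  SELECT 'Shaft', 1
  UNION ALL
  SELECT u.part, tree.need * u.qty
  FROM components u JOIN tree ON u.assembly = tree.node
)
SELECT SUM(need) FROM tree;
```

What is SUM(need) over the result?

33

Base: (Shaft, need=1).
Iteration 1: components of {Shaft} -> Cap = 1*3 = 3, Cover = 1*3 = 3, Gear = 1*2 = 2, Gizmo = 1*2 = 2.
Iteration 2: components of {Cap,Cover,Gear,Gizmo} -> Bolt = 2*5 = 10, Hub = 2*1 = 2.
Iteration 3: components of {Bolt,Hub} -> Panel = 2*5 = 10.
Iteration 4: no further components; recursion stops.
SUM(need) = 1 + 2 + 2 + 3 + 3 + 10 + 2 + 10 = 33.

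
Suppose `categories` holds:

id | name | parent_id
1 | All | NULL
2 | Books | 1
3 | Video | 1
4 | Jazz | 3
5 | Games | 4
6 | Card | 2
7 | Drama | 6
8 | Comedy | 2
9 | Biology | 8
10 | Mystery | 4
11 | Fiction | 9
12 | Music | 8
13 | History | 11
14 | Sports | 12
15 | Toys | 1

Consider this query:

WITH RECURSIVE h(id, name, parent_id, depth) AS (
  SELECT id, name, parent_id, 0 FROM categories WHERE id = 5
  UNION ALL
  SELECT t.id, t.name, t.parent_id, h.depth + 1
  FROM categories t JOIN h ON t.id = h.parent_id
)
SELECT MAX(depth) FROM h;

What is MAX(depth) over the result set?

Base: id=5 (Games), parent_id=4, depth 0.
Iteration 1: join on id=4 -> Jazz (id 4, parent_id=3, depth 1).
Iteration 2: join on id=3 -> Video (id 3, parent_id=1, depth 2).
Iteration 3: join on id=1 -> All (id 1, parent_id=NULL, depth 3).
Iteration 4: parent_id is NULL; no match; recursion stops.
depth values: 0, 1, 2, 3; the maximum is 3.

3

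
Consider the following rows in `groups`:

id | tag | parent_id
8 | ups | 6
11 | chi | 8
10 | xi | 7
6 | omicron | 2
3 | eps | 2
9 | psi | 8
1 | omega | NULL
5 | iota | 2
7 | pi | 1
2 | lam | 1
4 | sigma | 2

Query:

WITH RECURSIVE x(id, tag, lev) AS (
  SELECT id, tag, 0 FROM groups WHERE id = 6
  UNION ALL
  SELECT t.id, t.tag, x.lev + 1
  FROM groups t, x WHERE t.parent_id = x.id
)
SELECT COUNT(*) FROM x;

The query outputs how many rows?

Base: id=6 (omicron) at lev 0.
Iteration 1: rows with parent_id in {6} -> ups (id 8, lev 1).
Iteration 2: rows with parent_id in {8} -> psi (id 9, lev 2), chi (id 11, lev 2).
Iteration 3: no rows with parent_id in {9,11}; recursion stops.
Total rows emitted: 4.

4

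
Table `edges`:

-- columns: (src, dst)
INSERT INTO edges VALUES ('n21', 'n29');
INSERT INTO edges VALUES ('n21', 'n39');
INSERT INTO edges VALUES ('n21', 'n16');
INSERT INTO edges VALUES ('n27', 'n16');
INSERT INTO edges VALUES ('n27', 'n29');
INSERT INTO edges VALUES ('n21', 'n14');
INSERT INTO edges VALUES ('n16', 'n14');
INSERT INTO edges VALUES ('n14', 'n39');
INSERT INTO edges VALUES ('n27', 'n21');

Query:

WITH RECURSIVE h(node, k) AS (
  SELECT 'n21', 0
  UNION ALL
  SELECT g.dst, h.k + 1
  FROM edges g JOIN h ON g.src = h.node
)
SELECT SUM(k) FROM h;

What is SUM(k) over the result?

11

Base: (n21, k=0).
Iteration 1: edges from {n21} -> (n14, k=1), (n16, k=1), (n29, k=1), (n39, k=1).
Iteration 2: edges from {n14,n16,n29,n39} -> (n14, k=2), (n39, k=2).
Iteration 3: edges from {n14,n39} -> (n39, k=3).
Iteration 4: no outgoing edges from {n39}; recursion stops.
SUM(k) = 0 + 1 + 1 + 1 + 1 + 2 + 2 + 3 = 11.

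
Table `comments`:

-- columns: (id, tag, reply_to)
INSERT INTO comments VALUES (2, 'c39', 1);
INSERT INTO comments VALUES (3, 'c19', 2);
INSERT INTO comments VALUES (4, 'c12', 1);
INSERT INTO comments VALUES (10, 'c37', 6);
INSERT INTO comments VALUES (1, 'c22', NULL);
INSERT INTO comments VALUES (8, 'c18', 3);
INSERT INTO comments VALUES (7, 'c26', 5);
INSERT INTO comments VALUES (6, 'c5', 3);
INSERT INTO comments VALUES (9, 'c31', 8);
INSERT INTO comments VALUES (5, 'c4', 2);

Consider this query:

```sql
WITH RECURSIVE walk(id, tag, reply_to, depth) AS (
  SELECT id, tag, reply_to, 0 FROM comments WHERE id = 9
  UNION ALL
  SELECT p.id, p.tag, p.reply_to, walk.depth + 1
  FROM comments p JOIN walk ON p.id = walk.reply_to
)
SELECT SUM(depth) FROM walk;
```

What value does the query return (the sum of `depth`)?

10

Base: id=9 (c31), reply_to=8, depth 0.
Iteration 1: join on id=8 -> c18 (id 8, reply_to=3, depth 1).
Iteration 2: join on id=3 -> c19 (id 3, reply_to=2, depth 2).
Iteration 3: join on id=2 -> c39 (id 2, reply_to=1, depth 3).
Iteration 4: join on id=1 -> c22 (id 1, reply_to=NULL, depth 4).
Iteration 5: reply_to is NULL; no match; recursion stops.
SUM(depth) = 0 + 1 + 2 + 3 + 4 = 10.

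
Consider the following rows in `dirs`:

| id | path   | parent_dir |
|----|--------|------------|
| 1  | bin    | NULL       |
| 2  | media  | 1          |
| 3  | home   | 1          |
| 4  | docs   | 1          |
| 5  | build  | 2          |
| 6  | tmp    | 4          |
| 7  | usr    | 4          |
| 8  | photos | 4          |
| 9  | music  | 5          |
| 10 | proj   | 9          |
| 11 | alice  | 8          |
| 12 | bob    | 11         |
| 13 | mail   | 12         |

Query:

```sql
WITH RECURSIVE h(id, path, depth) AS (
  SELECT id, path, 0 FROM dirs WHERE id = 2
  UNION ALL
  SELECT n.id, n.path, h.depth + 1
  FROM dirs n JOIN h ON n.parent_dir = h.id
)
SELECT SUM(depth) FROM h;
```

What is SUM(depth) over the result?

Base: id=2 (media) at depth 0.
Iteration 1: rows with parent_dir in {2} -> build (id 5, depth 1).
Iteration 2: rows with parent_dir in {5} -> music (id 9, depth 2).
Iteration 3: rows with parent_dir in {9} -> proj (id 10, depth 3).
Iteration 4: no rows with parent_dir in {10}; recursion stops.
SUM(depth) = 0 + 1 + 2 + 3 = 6.

6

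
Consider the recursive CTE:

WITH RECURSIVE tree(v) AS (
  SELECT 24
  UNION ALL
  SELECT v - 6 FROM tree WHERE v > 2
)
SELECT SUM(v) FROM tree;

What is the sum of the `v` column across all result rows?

60

Base: v=24.
Iteration 1: 24 > 2 holds -> v = 24 - 6 = 18.
Iteration 2: 18 > 2 holds -> v = 18 - 6 = 12.
Iteration 3: 12 > 2 holds -> v = 12 - 6 = 6.
Iteration 4: 6 > 2 holds -> v = 6 - 6 = 0.
Iteration 5: 0 > 2 fails; recursion stops.
SUM(v) = 24 + 18 + 12 + 6 + 0 = 60.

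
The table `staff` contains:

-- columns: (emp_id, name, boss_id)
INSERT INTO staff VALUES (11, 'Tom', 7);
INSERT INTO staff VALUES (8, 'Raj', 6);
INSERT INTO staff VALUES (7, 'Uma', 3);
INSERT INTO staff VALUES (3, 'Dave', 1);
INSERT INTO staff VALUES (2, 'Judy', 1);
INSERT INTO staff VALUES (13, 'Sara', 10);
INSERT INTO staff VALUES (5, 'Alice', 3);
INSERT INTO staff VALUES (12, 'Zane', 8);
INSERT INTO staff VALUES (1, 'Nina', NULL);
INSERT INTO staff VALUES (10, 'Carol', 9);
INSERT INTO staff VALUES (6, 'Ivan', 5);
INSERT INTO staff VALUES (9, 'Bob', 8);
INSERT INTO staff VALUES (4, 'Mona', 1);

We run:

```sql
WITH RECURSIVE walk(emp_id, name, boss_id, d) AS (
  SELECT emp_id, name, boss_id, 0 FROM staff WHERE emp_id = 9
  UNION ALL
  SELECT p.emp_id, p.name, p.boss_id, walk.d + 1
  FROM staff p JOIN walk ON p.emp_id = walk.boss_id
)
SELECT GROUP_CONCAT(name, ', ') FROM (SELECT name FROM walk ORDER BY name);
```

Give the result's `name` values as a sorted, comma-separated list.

Alice, Bob, Dave, Ivan, Nina, Raj

Base: emp_id=9 (Bob), boss_id=8, d 0.
Iteration 1: join on emp_id=8 -> Raj (id 8, boss_id=6, d 1).
Iteration 2: join on emp_id=6 -> Ivan (id 6, boss_id=5, d 2).
Iteration 3: join on emp_id=5 -> Alice (id 5, boss_id=3, d 3).
Iteration 4: join on emp_id=3 -> Dave (id 3, boss_id=1, d 4).
Iteration 5: join on emp_id=1 -> Nina (id 1, boss_id=NULL, d 5).
Iteration 6: boss_id is NULL; no match; recursion stops.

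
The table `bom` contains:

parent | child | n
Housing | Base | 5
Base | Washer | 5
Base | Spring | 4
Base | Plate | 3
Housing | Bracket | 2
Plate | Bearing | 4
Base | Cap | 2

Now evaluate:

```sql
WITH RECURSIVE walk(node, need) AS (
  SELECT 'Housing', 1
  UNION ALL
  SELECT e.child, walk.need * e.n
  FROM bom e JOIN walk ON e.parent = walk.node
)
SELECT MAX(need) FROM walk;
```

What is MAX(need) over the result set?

60

Base: (Housing, need=1).
Iteration 1: components of {Housing} -> Base = 1*5 = 5, Bracket = 1*2 = 2.
Iteration 2: components of {Base,Bracket} -> Cap = 5*2 = 10, Plate = 5*3 = 15, Spring = 5*4 = 20, Washer = 5*5 = 25.
Iteration 3: components of {Cap,Plate,Spring,Washer} -> Bearing = 15*4 = 60.
Iteration 4: no further components; recursion stops.
need values: 1, 5, 2, 25, 20, 15, 10, 60; the maximum is 60.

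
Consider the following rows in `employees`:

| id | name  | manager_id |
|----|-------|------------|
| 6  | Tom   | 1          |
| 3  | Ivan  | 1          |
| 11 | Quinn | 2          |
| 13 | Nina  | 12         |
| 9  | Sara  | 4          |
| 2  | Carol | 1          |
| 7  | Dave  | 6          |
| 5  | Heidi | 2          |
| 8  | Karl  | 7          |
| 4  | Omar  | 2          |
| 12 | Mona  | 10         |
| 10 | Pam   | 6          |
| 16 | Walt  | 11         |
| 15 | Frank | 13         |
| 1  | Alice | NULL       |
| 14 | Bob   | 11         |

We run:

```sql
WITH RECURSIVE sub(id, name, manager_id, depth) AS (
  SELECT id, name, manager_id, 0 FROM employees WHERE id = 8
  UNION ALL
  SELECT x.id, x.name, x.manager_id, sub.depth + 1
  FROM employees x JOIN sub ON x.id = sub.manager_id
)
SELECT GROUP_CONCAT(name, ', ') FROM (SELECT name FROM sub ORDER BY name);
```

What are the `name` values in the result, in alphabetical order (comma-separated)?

Alice, Dave, Karl, Tom

Base: id=8 (Karl), manager_id=7, depth 0.
Iteration 1: join on id=7 -> Dave (id 7, manager_id=6, depth 1).
Iteration 2: join on id=6 -> Tom (id 6, manager_id=1, depth 2).
Iteration 3: join on id=1 -> Alice (id 1, manager_id=NULL, depth 3).
Iteration 4: manager_id is NULL; no match; recursion stops.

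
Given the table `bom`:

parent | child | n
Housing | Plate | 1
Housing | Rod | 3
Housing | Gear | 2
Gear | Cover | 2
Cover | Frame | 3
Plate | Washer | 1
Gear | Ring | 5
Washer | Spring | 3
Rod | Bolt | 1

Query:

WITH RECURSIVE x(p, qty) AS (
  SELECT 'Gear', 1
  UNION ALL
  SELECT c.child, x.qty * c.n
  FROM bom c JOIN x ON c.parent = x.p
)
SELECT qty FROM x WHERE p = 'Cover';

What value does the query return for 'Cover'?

Base: (Gear, qty=1).
Iteration 1: components of {Gear} -> Cover = 1*2 = 2, Ring = 1*5 = 5.
Iteration 2: components of {Cover,Ring} -> Frame = 2*3 = 6.
Iteration 3: no further components; recursion stops.

2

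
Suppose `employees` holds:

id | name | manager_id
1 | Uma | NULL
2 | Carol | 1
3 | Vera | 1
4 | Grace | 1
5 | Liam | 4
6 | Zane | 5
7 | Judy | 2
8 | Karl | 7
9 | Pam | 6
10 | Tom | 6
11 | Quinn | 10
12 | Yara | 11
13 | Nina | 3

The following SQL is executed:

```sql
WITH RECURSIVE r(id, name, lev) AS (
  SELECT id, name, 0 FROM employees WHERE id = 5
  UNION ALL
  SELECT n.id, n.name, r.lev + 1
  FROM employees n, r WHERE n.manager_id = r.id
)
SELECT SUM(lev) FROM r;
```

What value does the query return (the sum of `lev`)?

Base: id=5 (Liam) at lev 0.
Iteration 1: rows with manager_id in {5} -> Zane (id 6, lev 1).
Iteration 2: rows with manager_id in {6} -> Pam (id 9, lev 2), Tom (id 10, lev 2).
Iteration 3: rows with manager_id in {9,10} -> Quinn (id 11, lev 3).
Iteration 4: rows with manager_id in {11} -> Yara (id 12, lev 4).
Iteration 5: no rows with manager_id in {12}; recursion stops.
SUM(lev) = 0 + 1 + 2 + 2 + 3 + 4 = 12.

12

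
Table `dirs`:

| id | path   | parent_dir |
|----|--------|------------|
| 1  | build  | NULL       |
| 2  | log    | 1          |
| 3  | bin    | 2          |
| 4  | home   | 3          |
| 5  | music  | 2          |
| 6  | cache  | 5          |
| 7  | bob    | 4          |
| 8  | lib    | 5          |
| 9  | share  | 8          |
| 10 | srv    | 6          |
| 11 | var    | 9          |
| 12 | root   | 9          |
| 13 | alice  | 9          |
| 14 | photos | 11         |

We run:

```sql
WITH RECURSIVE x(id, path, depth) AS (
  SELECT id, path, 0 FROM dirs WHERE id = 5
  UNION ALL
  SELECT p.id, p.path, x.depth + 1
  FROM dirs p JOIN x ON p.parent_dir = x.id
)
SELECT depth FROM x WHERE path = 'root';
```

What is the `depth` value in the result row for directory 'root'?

3

Base: id=5 (music) at depth 0.
Iteration 1: rows with parent_dir in {5} -> cache (id 6, depth 1), lib (id 8, depth 1).
Iteration 2: rows with parent_dir in {6,8} -> share (id 9, depth 2), srv (id 10, depth 2).
Iteration 3: rows with parent_dir in {9,10} -> var (id 11, depth 3), root (id 12, depth 3), alice (id 13, depth 3).
Iteration 4: rows with parent_dir in {11,12,13} -> photos (id 14, depth 4).
Iteration 5: no rows with parent_dir in {14}; recursion stops.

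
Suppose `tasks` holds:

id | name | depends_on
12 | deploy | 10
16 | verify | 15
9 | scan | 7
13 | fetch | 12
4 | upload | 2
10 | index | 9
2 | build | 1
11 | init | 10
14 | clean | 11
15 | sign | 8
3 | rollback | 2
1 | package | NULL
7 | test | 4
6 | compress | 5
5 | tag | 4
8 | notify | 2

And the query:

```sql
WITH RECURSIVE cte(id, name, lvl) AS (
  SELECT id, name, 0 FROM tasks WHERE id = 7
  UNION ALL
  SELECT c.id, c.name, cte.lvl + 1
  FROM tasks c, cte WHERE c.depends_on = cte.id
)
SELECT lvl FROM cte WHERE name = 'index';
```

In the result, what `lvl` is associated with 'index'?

Base: id=7 (test) at lvl 0.
Iteration 1: rows with depends_on in {7} -> scan (id 9, lvl 1).
Iteration 2: rows with depends_on in {9} -> index (id 10, lvl 2).
Iteration 3: rows with depends_on in {10} -> init (id 11, lvl 3), deploy (id 12, lvl 3).
Iteration 4: rows with depends_on in {11,12} -> fetch (id 13, lvl 4), clean (id 14, lvl 4).
Iteration 5: no rows with depends_on in {13,14}; recursion stops.

2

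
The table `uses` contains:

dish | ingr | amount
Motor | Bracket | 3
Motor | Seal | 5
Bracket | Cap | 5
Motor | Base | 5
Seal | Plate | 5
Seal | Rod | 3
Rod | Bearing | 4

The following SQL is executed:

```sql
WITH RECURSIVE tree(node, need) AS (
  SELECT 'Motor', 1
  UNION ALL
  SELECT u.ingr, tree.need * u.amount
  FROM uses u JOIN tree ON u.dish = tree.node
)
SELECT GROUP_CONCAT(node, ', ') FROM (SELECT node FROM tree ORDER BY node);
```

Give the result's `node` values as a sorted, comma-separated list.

Base, Bearing, Bracket, Cap, Motor, Plate, Rod, Seal

Base: (Motor, need=1).
Iteration 1: components of {Motor} -> Base = 1*5 = 5, Bracket = 1*3 = 3, Seal = 1*5 = 5.
Iteration 2: components of {Base,Bracket,Seal} -> Cap = 3*5 = 15, Plate = 5*5 = 25, Rod = 5*3 = 15.
Iteration 3: components of {Cap,Plate,Rod} -> Bearing = 15*4 = 60.
Iteration 4: no further components; recursion stops.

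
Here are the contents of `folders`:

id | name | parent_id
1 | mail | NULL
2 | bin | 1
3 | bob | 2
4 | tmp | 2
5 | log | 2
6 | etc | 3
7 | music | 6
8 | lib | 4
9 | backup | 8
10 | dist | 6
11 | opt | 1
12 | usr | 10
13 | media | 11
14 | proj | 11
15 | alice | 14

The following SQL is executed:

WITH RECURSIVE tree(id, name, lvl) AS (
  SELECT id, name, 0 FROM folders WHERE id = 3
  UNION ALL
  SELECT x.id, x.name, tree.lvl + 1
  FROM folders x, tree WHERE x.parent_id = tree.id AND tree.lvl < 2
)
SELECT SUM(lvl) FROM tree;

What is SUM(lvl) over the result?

5

Base: id=3 (bob) at lvl 0.
Iteration 1: rows with parent_id in {3} -> etc (id 6, lvl 1).
Iteration 2: rows with parent_id in {6} -> music (id 7, lvl 2), dist (id 10, lvl 2).
Iteration 3: lvl < 2 fails for all current rows; recursion stops.
SUM(lvl) = 0 + 1 + 2 + 2 = 5.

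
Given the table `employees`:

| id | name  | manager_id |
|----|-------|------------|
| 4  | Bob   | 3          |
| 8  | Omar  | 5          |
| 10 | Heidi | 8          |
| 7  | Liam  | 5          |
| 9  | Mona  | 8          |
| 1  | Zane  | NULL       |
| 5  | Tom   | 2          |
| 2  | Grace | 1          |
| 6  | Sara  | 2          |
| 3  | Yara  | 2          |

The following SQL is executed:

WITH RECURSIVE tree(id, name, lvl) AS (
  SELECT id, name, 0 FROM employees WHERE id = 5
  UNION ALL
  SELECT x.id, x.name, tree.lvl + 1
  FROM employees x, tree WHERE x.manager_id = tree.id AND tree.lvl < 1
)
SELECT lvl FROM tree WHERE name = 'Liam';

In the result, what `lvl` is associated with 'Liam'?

1

Base: id=5 (Tom) at lvl 0.
Iteration 1: rows with manager_id in {5} -> Liam (id 7, lvl 1), Omar (id 8, lvl 1).
Iteration 2: lvl < 1 fails for all current rows; recursion stops.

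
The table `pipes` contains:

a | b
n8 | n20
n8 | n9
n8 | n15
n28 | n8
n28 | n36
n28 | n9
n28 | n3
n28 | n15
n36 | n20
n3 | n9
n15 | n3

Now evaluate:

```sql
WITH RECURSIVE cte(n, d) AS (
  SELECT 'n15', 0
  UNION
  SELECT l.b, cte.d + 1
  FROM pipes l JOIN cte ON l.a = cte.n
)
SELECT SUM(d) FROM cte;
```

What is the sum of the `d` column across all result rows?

3

Base: (n15, d=0).
Iteration 1: edges from {n15} -> (n3, d=1).
Iteration 2: edges from {n3} -> (n9, d=2).
Iteration 3: no outgoing edges from {n9}; recursion stops.
SUM(d) = 0 + 1 + 2 = 3.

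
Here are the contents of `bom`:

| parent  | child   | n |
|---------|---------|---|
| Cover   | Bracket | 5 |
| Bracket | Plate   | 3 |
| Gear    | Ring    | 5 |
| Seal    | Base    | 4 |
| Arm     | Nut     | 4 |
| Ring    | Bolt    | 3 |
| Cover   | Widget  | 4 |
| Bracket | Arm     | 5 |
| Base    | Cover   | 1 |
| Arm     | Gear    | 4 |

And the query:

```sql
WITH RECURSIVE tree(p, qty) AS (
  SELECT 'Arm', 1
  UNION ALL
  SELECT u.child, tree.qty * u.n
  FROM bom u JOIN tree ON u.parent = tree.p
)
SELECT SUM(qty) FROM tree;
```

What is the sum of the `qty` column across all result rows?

Base: (Arm, qty=1).
Iteration 1: components of {Arm} -> Gear = 1*4 = 4, Nut = 1*4 = 4.
Iteration 2: components of {Gear,Nut} -> Ring = 4*5 = 20.
Iteration 3: components of {Ring} -> Bolt = 20*3 = 60.
Iteration 4: no further components; recursion stops.
SUM(qty) = 1 + 4 + 4 + 20 + 60 = 89.

89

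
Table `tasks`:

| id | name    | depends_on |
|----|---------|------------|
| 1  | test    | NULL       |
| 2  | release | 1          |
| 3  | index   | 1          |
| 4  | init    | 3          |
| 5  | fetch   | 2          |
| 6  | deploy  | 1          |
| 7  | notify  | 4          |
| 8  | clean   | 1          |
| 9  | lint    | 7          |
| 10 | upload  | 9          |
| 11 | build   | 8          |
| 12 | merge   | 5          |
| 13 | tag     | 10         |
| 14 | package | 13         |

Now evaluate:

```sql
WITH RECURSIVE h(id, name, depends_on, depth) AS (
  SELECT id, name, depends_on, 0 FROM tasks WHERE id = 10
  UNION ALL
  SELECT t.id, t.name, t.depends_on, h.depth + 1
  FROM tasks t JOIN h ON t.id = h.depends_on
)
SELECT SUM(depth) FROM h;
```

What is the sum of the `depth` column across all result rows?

Base: id=10 (upload), depends_on=9, depth 0.
Iteration 1: join on id=9 -> lint (id 9, depends_on=7, depth 1).
Iteration 2: join on id=7 -> notify (id 7, depends_on=4, depth 2).
Iteration 3: join on id=4 -> init (id 4, depends_on=3, depth 3).
Iteration 4: join on id=3 -> index (id 3, depends_on=1, depth 4).
Iteration 5: join on id=1 -> test (id 1, depends_on=NULL, depth 5).
Iteration 6: depends_on is NULL; no match; recursion stops.
SUM(depth) = 0 + 1 + 2 + 3 + 4 + 5 = 15.

15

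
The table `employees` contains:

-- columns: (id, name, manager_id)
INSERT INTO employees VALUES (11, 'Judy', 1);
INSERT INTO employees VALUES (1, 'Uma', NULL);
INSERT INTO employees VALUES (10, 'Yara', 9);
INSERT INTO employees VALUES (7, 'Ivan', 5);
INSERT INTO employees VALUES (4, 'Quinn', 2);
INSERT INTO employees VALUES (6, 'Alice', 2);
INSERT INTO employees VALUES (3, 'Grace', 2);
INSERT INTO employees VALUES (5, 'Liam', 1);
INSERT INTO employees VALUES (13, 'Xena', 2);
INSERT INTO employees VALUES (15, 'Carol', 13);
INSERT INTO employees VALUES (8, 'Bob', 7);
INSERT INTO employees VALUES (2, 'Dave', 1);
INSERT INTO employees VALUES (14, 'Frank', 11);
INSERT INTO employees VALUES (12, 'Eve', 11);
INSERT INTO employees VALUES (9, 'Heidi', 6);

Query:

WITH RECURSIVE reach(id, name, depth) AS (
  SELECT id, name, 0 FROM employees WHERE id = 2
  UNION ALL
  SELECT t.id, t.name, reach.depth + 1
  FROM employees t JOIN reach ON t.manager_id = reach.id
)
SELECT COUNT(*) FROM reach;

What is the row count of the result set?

Base: id=2 (Dave) at depth 0.
Iteration 1: rows with manager_id in {2} -> Grace (id 3, depth 1), Quinn (id 4, depth 1), Alice (id 6, depth 1), Xena (id 13, depth 1).
Iteration 2: rows with manager_id in {3,4,6,13} -> Heidi (id 9, depth 2), Carol (id 15, depth 2).
Iteration 3: rows with manager_id in {9,15} -> Yara (id 10, depth 3).
Iteration 4: no rows with manager_id in {10}; recursion stops.
Total rows emitted: 8.

8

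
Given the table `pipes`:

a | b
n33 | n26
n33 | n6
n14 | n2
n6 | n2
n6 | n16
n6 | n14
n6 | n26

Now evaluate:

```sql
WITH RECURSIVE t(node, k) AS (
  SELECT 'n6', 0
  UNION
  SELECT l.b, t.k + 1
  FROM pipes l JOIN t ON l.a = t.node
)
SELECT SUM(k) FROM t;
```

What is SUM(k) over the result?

Base: (n6, k=0).
Iteration 1: edges from {n6} -> (n14, k=1), (n16, k=1), (n2, k=1), (n26, k=1).
Iteration 2: edges from {n14,n16,n2,n26} -> (n2, k=2).
Iteration 3: no outgoing edges from {n2}; recursion stops.
SUM(k) = 0 + 1 + 1 + 1 + 1 + 2 = 6.

6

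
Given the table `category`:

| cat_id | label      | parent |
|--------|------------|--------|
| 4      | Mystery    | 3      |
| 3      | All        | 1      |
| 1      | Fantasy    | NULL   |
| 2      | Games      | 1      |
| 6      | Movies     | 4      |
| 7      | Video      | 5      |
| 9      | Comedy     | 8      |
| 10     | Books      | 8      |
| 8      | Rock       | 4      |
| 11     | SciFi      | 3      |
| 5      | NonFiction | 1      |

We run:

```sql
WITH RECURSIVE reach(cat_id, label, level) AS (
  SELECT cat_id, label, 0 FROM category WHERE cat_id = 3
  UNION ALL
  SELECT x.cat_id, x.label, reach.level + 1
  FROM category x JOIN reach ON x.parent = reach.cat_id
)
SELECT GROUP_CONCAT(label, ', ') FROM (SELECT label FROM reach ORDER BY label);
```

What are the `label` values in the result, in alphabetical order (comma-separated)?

All, Books, Comedy, Movies, Mystery, Rock, SciFi

Base: cat_id=3 (All) at level 0.
Iteration 1: rows with parent in {3} -> Mystery (id 4, level 1), SciFi (id 11, level 1).
Iteration 2: rows with parent in {4,11} -> Movies (id 6, level 2), Rock (id 8, level 2).
Iteration 3: rows with parent in {6,8} -> Comedy (id 9, level 3), Books (id 10, level 3).
Iteration 4: no rows with parent in {9,10}; recursion stops.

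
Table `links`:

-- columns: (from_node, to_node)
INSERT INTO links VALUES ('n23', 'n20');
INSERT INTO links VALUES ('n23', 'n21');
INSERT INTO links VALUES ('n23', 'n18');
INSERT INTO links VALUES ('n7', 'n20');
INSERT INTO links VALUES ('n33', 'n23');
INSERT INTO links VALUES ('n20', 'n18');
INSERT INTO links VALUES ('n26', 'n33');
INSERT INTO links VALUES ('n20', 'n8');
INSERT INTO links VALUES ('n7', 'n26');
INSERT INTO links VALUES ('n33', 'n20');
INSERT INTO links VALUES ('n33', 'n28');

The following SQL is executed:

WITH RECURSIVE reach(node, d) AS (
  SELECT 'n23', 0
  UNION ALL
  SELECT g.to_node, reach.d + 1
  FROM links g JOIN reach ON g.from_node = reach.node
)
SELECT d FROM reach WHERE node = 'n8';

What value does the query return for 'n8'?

2

Base: (n23, d=0).
Iteration 1: edges from {n23} -> (n18, d=1), (n20, d=1), (n21, d=1).
Iteration 2: edges from {n18,n20,n21} -> (n18, d=2), (n8, d=2).
Iteration 3: no outgoing edges from {n18,n8}; recursion stops.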